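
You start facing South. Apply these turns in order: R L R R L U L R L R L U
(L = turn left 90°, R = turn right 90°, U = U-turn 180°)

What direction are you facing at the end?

Start: South
  R (right (90° clockwise)) -> West
  L (left (90° counter-clockwise)) -> South
  R (right (90° clockwise)) -> West
  R (right (90° clockwise)) -> North
  L (left (90° counter-clockwise)) -> West
  U (U-turn (180°)) -> East
  L (left (90° counter-clockwise)) -> North
  R (right (90° clockwise)) -> East
  L (left (90° counter-clockwise)) -> North
  R (right (90° clockwise)) -> East
  L (left (90° counter-clockwise)) -> North
  U (U-turn (180°)) -> South
Final: South

Answer: Final heading: South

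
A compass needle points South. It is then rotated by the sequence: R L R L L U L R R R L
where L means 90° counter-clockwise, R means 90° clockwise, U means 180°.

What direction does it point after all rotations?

Answer: Final heading: North

Derivation:
Start: South
  R (right (90° clockwise)) -> West
  L (left (90° counter-clockwise)) -> South
  R (right (90° clockwise)) -> West
  L (left (90° counter-clockwise)) -> South
  L (left (90° counter-clockwise)) -> East
  U (U-turn (180°)) -> West
  L (left (90° counter-clockwise)) -> South
  R (right (90° clockwise)) -> West
  R (right (90° clockwise)) -> North
  R (right (90° clockwise)) -> East
  L (left (90° counter-clockwise)) -> North
Final: North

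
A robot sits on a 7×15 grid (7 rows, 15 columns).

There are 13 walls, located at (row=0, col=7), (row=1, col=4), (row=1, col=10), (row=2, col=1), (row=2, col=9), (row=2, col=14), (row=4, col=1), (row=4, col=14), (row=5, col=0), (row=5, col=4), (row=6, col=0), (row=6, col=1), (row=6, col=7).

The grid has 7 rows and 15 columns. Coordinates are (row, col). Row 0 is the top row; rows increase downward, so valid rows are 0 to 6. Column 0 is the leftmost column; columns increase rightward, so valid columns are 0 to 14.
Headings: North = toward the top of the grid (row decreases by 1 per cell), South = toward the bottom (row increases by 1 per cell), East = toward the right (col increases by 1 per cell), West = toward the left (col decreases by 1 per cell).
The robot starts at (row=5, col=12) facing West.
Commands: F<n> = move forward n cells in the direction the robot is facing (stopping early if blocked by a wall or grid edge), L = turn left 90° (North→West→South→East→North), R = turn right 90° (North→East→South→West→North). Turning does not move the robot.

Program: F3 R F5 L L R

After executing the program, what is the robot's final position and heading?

Answer: Final position: (row=3, col=9), facing West

Derivation:
Start: (row=5, col=12), facing West
  F3: move forward 3, now at (row=5, col=9)
  R: turn right, now facing North
  F5: move forward 2/5 (blocked), now at (row=3, col=9)
  L: turn left, now facing West
  L: turn left, now facing South
  R: turn right, now facing West
Final: (row=3, col=9), facing West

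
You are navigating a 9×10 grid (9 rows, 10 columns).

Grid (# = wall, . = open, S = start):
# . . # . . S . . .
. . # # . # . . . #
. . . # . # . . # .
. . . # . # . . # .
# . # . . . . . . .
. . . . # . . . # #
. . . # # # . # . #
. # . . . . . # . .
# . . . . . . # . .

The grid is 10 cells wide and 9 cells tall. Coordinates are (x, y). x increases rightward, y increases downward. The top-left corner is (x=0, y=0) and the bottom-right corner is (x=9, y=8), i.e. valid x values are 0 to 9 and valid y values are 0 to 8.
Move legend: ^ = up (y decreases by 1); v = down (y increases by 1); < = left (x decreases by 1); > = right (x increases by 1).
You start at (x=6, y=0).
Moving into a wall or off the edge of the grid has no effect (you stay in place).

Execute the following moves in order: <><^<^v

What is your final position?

Start: (x=6, y=0)
  < (left): (x=6, y=0) -> (x=5, y=0)
  > (right): (x=5, y=0) -> (x=6, y=0)
  < (left): (x=6, y=0) -> (x=5, y=0)
  ^ (up): blocked, stay at (x=5, y=0)
  < (left): (x=5, y=0) -> (x=4, y=0)
  ^ (up): blocked, stay at (x=4, y=0)
  v (down): (x=4, y=0) -> (x=4, y=1)
Final: (x=4, y=1)

Answer: Final position: (x=4, y=1)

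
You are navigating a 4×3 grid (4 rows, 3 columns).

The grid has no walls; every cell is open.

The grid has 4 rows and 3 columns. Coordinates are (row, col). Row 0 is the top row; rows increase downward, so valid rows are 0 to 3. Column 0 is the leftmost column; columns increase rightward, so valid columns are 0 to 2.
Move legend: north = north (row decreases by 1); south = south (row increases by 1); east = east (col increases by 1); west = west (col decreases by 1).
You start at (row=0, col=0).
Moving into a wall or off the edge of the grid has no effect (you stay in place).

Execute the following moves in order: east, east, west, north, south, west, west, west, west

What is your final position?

Answer: Final position: (row=1, col=0)

Derivation:
Start: (row=0, col=0)
  east (east): (row=0, col=0) -> (row=0, col=1)
  east (east): (row=0, col=1) -> (row=0, col=2)
  west (west): (row=0, col=2) -> (row=0, col=1)
  north (north): blocked, stay at (row=0, col=1)
  south (south): (row=0, col=1) -> (row=1, col=1)
  west (west): (row=1, col=1) -> (row=1, col=0)
  [×3]west (west): blocked, stay at (row=1, col=0)
Final: (row=1, col=0)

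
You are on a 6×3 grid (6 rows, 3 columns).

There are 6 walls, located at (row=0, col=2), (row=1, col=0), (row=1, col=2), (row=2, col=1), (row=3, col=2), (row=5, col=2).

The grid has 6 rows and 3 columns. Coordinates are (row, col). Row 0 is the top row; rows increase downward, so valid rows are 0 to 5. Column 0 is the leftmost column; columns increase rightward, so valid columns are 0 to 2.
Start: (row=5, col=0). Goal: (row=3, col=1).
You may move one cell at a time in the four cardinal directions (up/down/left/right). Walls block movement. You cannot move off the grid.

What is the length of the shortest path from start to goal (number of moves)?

BFS from (row=5, col=0) until reaching (row=3, col=1):
  Distance 0: (row=5, col=0)
  Distance 1: (row=4, col=0), (row=5, col=1)
  Distance 2: (row=3, col=0), (row=4, col=1)
  Distance 3: (row=2, col=0), (row=3, col=1), (row=4, col=2)  <- goal reached here
One shortest path (3 moves): (row=5, col=0) -> (row=5, col=1) -> (row=4, col=1) -> (row=3, col=1)

Answer: Shortest path length: 3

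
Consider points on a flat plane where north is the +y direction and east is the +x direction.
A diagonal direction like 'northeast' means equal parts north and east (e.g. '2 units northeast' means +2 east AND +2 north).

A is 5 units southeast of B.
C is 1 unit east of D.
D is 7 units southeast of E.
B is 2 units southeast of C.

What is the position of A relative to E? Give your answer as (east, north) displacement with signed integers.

Answer: A is at (east=15, north=-14) relative to E.

Derivation:
Place E at the origin (east=0, north=0).
  D is 7 units southeast of E: delta (east=+7, north=-7); D at (east=7, north=-7).
  C is 1 unit east of D: delta (east=+1, north=+0); C at (east=8, north=-7).
  B is 2 units southeast of C: delta (east=+2, north=-2); B at (east=10, north=-9).
  A is 5 units southeast of B: delta (east=+5, north=-5); A at (east=15, north=-14).
Therefore A relative to E: (east=15, north=-14).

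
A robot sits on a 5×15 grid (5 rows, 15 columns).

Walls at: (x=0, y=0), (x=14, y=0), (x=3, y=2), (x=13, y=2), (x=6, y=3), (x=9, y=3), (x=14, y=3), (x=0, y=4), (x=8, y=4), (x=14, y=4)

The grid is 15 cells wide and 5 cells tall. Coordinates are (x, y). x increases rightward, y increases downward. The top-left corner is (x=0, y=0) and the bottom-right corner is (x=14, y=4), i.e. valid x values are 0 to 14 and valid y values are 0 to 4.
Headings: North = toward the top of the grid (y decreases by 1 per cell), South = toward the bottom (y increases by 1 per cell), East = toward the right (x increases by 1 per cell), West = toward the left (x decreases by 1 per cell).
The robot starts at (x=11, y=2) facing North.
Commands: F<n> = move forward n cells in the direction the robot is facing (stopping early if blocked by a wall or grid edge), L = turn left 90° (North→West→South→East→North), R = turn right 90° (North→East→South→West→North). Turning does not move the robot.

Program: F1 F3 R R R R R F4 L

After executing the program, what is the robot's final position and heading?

Answer: Final position: (x=13, y=0), facing North

Derivation:
Start: (x=11, y=2), facing North
  F1: move forward 1, now at (x=11, y=1)
  F3: move forward 1/3 (blocked), now at (x=11, y=0)
  R: turn right, now facing East
  R: turn right, now facing South
  R: turn right, now facing West
  R: turn right, now facing North
  R: turn right, now facing East
  F4: move forward 2/4 (blocked), now at (x=13, y=0)
  L: turn left, now facing North
Final: (x=13, y=0), facing North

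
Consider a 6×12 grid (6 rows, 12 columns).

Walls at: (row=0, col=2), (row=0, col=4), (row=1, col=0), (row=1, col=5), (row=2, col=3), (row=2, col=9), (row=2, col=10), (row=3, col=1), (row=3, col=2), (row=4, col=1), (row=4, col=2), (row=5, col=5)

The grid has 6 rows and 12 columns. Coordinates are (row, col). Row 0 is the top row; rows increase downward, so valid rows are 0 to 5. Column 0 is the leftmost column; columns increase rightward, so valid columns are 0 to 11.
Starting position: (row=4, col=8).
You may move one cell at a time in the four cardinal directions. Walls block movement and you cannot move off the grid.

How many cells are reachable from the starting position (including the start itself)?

Answer: Reachable cells: 60

Derivation:
BFS flood-fill from (row=4, col=8):
  Distance 0: (row=4, col=8)
  Distance 1: (row=3, col=8), (row=4, col=7), (row=4, col=9), (row=5, col=8)
  Distance 2: (row=2, col=8), (row=3, col=7), (row=3, col=9), (row=4, col=6), (row=4, col=10), (row=5, col=7), (row=5, col=9)
  Distance 3: (row=1, col=8), (row=2, col=7), (row=3, col=6), (row=3, col=10), (row=4, col=5), (row=4, col=11), (row=5, col=6), (row=5, col=10)
  Distance 4: (row=0, col=8), (row=1, col=7), (row=1, col=9), (row=2, col=6), (row=3, col=5), (row=3, col=11), (row=4, col=4), (row=5, col=11)
  Distance 5: (row=0, col=7), (row=0, col=9), (row=1, col=6), (row=1, col=10), (row=2, col=5), (row=2, col=11), (row=3, col=4), (row=4, col=3), (row=5, col=4)
  Distance 6: (row=0, col=6), (row=0, col=10), (row=1, col=11), (row=2, col=4), (row=3, col=3), (row=5, col=3)
  Distance 7: (row=0, col=5), (row=0, col=11), (row=1, col=4), (row=5, col=2)
  Distance 8: (row=1, col=3), (row=5, col=1)
  Distance 9: (row=0, col=3), (row=1, col=2), (row=5, col=0)
  Distance 10: (row=1, col=1), (row=2, col=2), (row=4, col=0)
  Distance 11: (row=0, col=1), (row=2, col=1), (row=3, col=0)
  Distance 12: (row=0, col=0), (row=2, col=0)
Total reachable: 60 (grid has 60 open cells total)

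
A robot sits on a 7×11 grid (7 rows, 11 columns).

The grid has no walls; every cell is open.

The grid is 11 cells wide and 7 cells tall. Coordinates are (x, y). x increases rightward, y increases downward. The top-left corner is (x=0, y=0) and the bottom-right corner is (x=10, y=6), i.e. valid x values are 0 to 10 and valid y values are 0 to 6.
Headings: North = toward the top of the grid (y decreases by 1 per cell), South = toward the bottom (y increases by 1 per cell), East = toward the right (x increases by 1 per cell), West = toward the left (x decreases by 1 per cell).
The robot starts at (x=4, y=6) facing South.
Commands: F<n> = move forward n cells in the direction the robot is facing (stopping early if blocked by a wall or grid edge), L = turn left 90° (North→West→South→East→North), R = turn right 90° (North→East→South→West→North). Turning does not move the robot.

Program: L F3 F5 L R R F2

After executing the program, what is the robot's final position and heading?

Start: (x=4, y=6), facing South
  L: turn left, now facing East
  F3: move forward 3, now at (x=7, y=6)
  F5: move forward 3/5 (blocked), now at (x=10, y=6)
  L: turn left, now facing North
  R: turn right, now facing East
  R: turn right, now facing South
  F2: move forward 0/2 (blocked), now at (x=10, y=6)
Final: (x=10, y=6), facing South

Answer: Final position: (x=10, y=6), facing South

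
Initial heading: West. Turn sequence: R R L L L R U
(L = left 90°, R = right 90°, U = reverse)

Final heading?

Start: West
  R (right (90° clockwise)) -> North
  R (right (90° clockwise)) -> East
  L (left (90° counter-clockwise)) -> North
  L (left (90° counter-clockwise)) -> West
  L (left (90° counter-clockwise)) -> South
  R (right (90° clockwise)) -> West
  U (U-turn (180°)) -> East
Final: East

Answer: Final heading: East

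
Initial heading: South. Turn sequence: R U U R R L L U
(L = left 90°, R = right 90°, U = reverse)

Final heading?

Answer: Final heading: East

Derivation:
Start: South
  R (right (90° clockwise)) -> West
  U (U-turn (180°)) -> East
  U (U-turn (180°)) -> West
  R (right (90° clockwise)) -> North
  R (right (90° clockwise)) -> East
  L (left (90° counter-clockwise)) -> North
  L (left (90° counter-clockwise)) -> West
  U (U-turn (180°)) -> East
Final: East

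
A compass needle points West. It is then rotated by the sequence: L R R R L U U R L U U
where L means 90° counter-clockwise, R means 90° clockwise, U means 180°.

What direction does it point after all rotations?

Answer: Final heading: North

Derivation:
Start: West
  L (left (90° counter-clockwise)) -> South
  R (right (90° clockwise)) -> West
  R (right (90° clockwise)) -> North
  R (right (90° clockwise)) -> East
  L (left (90° counter-clockwise)) -> North
  U (U-turn (180°)) -> South
  U (U-turn (180°)) -> North
  R (right (90° clockwise)) -> East
  L (left (90° counter-clockwise)) -> North
  U (U-turn (180°)) -> South
  U (U-turn (180°)) -> North
Final: North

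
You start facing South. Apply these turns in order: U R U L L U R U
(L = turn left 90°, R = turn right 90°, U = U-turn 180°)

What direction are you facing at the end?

Answer: Final heading: South

Derivation:
Start: South
  U (U-turn (180°)) -> North
  R (right (90° clockwise)) -> East
  U (U-turn (180°)) -> West
  L (left (90° counter-clockwise)) -> South
  L (left (90° counter-clockwise)) -> East
  U (U-turn (180°)) -> West
  R (right (90° clockwise)) -> North
  U (U-turn (180°)) -> South
Final: South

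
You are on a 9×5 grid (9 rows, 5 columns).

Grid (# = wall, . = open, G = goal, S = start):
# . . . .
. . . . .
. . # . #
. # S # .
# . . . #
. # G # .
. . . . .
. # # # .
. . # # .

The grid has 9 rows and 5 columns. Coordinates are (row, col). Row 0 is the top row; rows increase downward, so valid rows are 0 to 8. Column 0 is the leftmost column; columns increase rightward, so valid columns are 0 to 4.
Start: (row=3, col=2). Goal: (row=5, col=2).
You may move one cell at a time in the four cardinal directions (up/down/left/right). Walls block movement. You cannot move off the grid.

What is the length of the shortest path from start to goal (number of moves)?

Answer: Shortest path length: 2

Derivation:
BFS from (row=3, col=2) until reaching (row=5, col=2):
  Distance 0: (row=3, col=2)
  Distance 1: (row=4, col=2)
  Distance 2: (row=4, col=1), (row=4, col=3), (row=5, col=2)  <- goal reached here
One shortest path (2 moves): (row=3, col=2) -> (row=4, col=2) -> (row=5, col=2)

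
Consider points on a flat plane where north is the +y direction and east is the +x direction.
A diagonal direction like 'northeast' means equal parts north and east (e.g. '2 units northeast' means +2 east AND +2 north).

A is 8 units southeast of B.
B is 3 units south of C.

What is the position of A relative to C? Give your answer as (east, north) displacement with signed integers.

Answer: A is at (east=8, north=-11) relative to C.

Derivation:
Place C at the origin (east=0, north=0).
  B is 3 units south of C: delta (east=+0, north=-3); B at (east=0, north=-3).
  A is 8 units southeast of B: delta (east=+8, north=-8); A at (east=8, north=-11).
Therefore A relative to C: (east=8, north=-11).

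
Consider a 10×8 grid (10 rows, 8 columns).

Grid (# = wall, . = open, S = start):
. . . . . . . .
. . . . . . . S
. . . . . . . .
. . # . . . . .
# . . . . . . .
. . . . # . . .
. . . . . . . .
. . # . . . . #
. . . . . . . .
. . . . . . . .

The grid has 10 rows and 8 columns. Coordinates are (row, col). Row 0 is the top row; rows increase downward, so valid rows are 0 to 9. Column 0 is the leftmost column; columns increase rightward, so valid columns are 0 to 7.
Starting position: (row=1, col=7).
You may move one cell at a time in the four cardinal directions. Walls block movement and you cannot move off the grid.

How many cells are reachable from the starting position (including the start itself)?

BFS flood-fill from (row=1, col=7):
  Distance 0: (row=1, col=7)
  Distance 1: (row=0, col=7), (row=1, col=6), (row=2, col=7)
  Distance 2: (row=0, col=6), (row=1, col=5), (row=2, col=6), (row=3, col=7)
  Distance 3: (row=0, col=5), (row=1, col=4), (row=2, col=5), (row=3, col=6), (row=4, col=7)
  Distance 4: (row=0, col=4), (row=1, col=3), (row=2, col=4), (row=3, col=5), (row=4, col=6), (row=5, col=7)
  Distance 5: (row=0, col=3), (row=1, col=2), (row=2, col=3), (row=3, col=4), (row=4, col=5), (row=5, col=6), (row=6, col=7)
  Distance 6: (row=0, col=2), (row=1, col=1), (row=2, col=2), (row=3, col=3), (row=4, col=4), (row=5, col=5), (row=6, col=6)
  Distance 7: (row=0, col=1), (row=1, col=0), (row=2, col=1), (row=4, col=3), (row=6, col=5), (row=7, col=6)
  Distance 8: (row=0, col=0), (row=2, col=0), (row=3, col=1), (row=4, col=2), (row=5, col=3), (row=6, col=4), (row=7, col=5), (row=8, col=6)
  Distance 9: (row=3, col=0), (row=4, col=1), (row=5, col=2), (row=6, col=3), (row=7, col=4), (row=8, col=5), (row=8, col=7), (row=9, col=6)
  Distance 10: (row=5, col=1), (row=6, col=2), (row=7, col=3), (row=8, col=4), (row=9, col=5), (row=9, col=7)
  Distance 11: (row=5, col=0), (row=6, col=1), (row=8, col=3), (row=9, col=4)
  Distance 12: (row=6, col=0), (row=7, col=1), (row=8, col=2), (row=9, col=3)
  Distance 13: (row=7, col=0), (row=8, col=1), (row=9, col=2)
  Distance 14: (row=8, col=0), (row=9, col=1)
  Distance 15: (row=9, col=0)
Total reachable: 75 (grid has 75 open cells total)

Answer: Reachable cells: 75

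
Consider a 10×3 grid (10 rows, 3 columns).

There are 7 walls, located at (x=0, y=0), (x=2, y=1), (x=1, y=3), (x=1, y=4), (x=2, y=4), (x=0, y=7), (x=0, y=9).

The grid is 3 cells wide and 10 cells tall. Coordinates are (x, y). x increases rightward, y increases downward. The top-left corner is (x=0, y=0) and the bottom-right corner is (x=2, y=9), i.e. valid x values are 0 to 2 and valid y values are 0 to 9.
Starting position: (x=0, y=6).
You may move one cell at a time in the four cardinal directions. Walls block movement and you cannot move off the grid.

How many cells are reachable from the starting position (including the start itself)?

BFS flood-fill from (x=0, y=6):
  Distance 0: (x=0, y=6)
  Distance 1: (x=0, y=5), (x=1, y=6)
  Distance 2: (x=0, y=4), (x=1, y=5), (x=2, y=6), (x=1, y=7)
  Distance 3: (x=0, y=3), (x=2, y=5), (x=2, y=7), (x=1, y=8)
  Distance 4: (x=0, y=2), (x=0, y=8), (x=2, y=8), (x=1, y=9)
  Distance 5: (x=0, y=1), (x=1, y=2), (x=2, y=9)
  Distance 6: (x=1, y=1), (x=2, y=2)
  Distance 7: (x=1, y=0), (x=2, y=3)
  Distance 8: (x=2, y=0)
Total reachable: 23 (grid has 23 open cells total)

Answer: Reachable cells: 23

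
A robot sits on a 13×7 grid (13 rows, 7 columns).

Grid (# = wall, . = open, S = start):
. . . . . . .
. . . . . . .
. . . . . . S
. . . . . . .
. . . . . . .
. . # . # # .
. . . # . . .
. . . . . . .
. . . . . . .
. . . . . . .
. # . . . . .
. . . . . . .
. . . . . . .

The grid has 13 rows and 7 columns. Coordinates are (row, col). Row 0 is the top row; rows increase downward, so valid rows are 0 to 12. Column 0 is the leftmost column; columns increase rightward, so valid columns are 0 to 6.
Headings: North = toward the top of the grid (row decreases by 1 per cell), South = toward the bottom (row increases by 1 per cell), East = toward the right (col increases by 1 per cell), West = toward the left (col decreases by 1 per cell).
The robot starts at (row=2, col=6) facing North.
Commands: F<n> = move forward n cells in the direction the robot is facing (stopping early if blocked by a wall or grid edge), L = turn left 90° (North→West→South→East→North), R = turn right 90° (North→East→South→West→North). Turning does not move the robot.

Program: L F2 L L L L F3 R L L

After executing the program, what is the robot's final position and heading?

Start: (row=2, col=6), facing North
  L: turn left, now facing West
  F2: move forward 2, now at (row=2, col=4)
  L: turn left, now facing South
  L: turn left, now facing East
  L: turn left, now facing North
  L: turn left, now facing West
  F3: move forward 3, now at (row=2, col=1)
  R: turn right, now facing North
  L: turn left, now facing West
  L: turn left, now facing South
Final: (row=2, col=1), facing South

Answer: Final position: (row=2, col=1), facing South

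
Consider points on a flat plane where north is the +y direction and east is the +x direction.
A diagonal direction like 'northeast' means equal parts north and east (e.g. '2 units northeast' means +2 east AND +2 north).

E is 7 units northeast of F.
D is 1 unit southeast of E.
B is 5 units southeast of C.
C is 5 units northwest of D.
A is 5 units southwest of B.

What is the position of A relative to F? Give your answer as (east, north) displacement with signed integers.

Place F at the origin (east=0, north=0).
  E is 7 units northeast of F: delta (east=+7, north=+7); E at (east=7, north=7).
  D is 1 unit southeast of E: delta (east=+1, north=-1); D at (east=8, north=6).
  C is 5 units northwest of D: delta (east=-5, north=+5); C at (east=3, north=11).
  B is 5 units southeast of C: delta (east=+5, north=-5); B at (east=8, north=6).
  A is 5 units southwest of B: delta (east=-5, north=-5); A at (east=3, north=1).
Therefore A relative to F: (east=3, north=1).

Answer: A is at (east=3, north=1) relative to F.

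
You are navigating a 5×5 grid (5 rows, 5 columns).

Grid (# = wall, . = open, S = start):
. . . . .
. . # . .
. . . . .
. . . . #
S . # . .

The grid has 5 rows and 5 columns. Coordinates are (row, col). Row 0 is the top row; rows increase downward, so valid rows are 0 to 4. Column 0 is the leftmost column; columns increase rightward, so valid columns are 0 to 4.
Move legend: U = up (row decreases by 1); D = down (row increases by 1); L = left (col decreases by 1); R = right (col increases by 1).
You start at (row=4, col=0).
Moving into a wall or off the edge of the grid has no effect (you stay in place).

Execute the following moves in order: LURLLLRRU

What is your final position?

Start: (row=4, col=0)
  L (left): blocked, stay at (row=4, col=0)
  U (up): (row=4, col=0) -> (row=3, col=0)
  R (right): (row=3, col=0) -> (row=3, col=1)
  L (left): (row=3, col=1) -> (row=3, col=0)
  L (left): blocked, stay at (row=3, col=0)
  L (left): blocked, stay at (row=3, col=0)
  R (right): (row=3, col=0) -> (row=3, col=1)
  R (right): (row=3, col=1) -> (row=3, col=2)
  U (up): (row=3, col=2) -> (row=2, col=2)
Final: (row=2, col=2)

Answer: Final position: (row=2, col=2)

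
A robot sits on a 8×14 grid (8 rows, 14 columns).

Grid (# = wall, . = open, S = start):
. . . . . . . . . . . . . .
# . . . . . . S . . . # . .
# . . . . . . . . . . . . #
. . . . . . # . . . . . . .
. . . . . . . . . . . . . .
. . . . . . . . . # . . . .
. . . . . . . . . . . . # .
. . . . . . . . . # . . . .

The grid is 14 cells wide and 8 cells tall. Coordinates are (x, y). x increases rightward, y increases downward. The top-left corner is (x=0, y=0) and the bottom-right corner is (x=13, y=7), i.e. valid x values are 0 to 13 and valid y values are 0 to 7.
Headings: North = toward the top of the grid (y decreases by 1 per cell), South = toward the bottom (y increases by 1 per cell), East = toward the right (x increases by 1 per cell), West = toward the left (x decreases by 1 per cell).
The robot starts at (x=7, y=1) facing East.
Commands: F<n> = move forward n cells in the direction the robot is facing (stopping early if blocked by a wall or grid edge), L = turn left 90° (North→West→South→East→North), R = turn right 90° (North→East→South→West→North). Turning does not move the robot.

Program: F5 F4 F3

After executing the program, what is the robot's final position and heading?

Answer: Final position: (x=10, y=1), facing East

Derivation:
Start: (x=7, y=1), facing East
  F5: move forward 3/5 (blocked), now at (x=10, y=1)
  F4: move forward 0/4 (blocked), now at (x=10, y=1)
  F3: move forward 0/3 (blocked), now at (x=10, y=1)
Final: (x=10, y=1), facing East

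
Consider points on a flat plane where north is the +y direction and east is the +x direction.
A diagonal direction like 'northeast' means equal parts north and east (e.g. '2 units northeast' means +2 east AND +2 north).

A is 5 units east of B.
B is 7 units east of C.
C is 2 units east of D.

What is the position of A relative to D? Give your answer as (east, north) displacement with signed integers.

Place D at the origin (east=0, north=0).
  C is 2 units east of D: delta (east=+2, north=+0); C at (east=2, north=0).
  B is 7 units east of C: delta (east=+7, north=+0); B at (east=9, north=0).
  A is 5 units east of B: delta (east=+5, north=+0); A at (east=14, north=0).
Therefore A relative to D: (east=14, north=0).

Answer: A is at (east=14, north=0) relative to D.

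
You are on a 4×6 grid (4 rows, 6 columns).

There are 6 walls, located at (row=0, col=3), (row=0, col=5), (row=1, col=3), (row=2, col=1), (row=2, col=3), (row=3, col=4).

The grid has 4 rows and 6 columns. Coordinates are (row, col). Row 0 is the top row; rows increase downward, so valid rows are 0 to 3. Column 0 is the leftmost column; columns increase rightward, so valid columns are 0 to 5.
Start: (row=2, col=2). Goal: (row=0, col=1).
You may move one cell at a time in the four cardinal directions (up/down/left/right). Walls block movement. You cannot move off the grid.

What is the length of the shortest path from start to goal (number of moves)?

Answer: Shortest path length: 3

Derivation:
BFS from (row=2, col=2) until reaching (row=0, col=1):
  Distance 0: (row=2, col=2)
  Distance 1: (row=1, col=2), (row=3, col=2)
  Distance 2: (row=0, col=2), (row=1, col=1), (row=3, col=1), (row=3, col=3)
  Distance 3: (row=0, col=1), (row=1, col=0), (row=3, col=0)  <- goal reached here
One shortest path (3 moves): (row=2, col=2) -> (row=1, col=2) -> (row=1, col=1) -> (row=0, col=1)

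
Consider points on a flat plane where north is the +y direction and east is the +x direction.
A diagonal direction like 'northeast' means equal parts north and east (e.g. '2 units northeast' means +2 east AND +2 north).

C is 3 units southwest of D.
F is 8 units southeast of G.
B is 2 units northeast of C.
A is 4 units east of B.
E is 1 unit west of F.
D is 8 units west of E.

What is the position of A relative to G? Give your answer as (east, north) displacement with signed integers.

Answer: A is at (east=2, north=-9) relative to G.

Derivation:
Place G at the origin (east=0, north=0).
  F is 8 units southeast of G: delta (east=+8, north=-8); F at (east=8, north=-8).
  E is 1 unit west of F: delta (east=-1, north=+0); E at (east=7, north=-8).
  D is 8 units west of E: delta (east=-8, north=+0); D at (east=-1, north=-8).
  C is 3 units southwest of D: delta (east=-3, north=-3); C at (east=-4, north=-11).
  B is 2 units northeast of C: delta (east=+2, north=+2); B at (east=-2, north=-9).
  A is 4 units east of B: delta (east=+4, north=+0); A at (east=2, north=-9).
Therefore A relative to G: (east=2, north=-9).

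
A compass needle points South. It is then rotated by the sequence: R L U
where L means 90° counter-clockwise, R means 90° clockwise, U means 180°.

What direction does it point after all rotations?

Start: South
  R (right (90° clockwise)) -> West
  L (left (90° counter-clockwise)) -> South
  U (U-turn (180°)) -> North
Final: North

Answer: Final heading: North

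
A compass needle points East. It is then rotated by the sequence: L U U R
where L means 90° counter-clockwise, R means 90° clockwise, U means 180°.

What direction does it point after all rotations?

Start: East
  L (left (90° counter-clockwise)) -> North
  U (U-turn (180°)) -> South
  U (U-turn (180°)) -> North
  R (right (90° clockwise)) -> East
Final: East

Answer: Final heading: East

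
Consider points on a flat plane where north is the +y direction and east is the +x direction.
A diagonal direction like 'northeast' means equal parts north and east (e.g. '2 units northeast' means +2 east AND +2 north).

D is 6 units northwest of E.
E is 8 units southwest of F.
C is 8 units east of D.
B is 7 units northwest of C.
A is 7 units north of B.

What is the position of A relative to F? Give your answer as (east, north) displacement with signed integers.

Place F at the origin (east=0, north=0).
  E is 8 units southwest of F: delta (east=-8, north=-8); E at (east=-8, north=-8).
  D is 6 units northwest of E: delta (east=-6, north=+6); D at (east=-14, north=-2).
  C is 8 units east of D: delta (east=+8, north=+0); C at (east=-6, north=-2).
  B is 7 units northwest of C: delta (east=-7, north=+7); B at (east=-13, north=5).
  A is 7 units north of B: delta (east=+0, north=+7); A at (east=-13, north=12).
Therefore A relative to F: (east=-13, north=12).

Answer: A is at (east=-13, north=12) relative to F.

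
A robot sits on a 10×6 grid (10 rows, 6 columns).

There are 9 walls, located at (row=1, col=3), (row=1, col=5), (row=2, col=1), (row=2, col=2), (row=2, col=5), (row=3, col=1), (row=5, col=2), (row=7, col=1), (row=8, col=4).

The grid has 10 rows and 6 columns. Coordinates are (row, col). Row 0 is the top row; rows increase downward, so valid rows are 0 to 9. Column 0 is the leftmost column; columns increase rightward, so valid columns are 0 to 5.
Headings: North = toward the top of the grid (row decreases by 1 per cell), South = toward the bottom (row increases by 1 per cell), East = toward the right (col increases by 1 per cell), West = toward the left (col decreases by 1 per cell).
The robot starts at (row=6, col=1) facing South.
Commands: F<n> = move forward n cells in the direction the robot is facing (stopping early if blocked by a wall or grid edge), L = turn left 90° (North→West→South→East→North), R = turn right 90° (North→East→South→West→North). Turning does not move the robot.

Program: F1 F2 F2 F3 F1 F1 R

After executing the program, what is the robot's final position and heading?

Start: (row=6, col=1), facing South
  F1: move forward 0/1 (blocked), now at (row=6, col=1)
  F2: move forward 0/2 (blocked), now at (row=6, col=1)
  F2: move forward 0/2 (blocked), now at (row=6, col=1)
  F3: move forward 0/3 (blocked), now at (row=6, col=1)
  F1: move forward 0/1 (blocked), now at (row=6, col=1)
  F1: move forward 0/1 (blocked), now at (row=6, col=1)
  R: turn right, now facing West
Final: (row=6, col=1), facing West

Answer: Final position: (row=6, col=1), facing West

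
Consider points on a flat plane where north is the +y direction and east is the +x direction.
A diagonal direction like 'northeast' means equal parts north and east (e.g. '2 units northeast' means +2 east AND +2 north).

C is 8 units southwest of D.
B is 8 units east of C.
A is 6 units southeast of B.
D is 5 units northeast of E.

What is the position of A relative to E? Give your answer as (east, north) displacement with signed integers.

Answer: A is at (east=11, north=-9) relative to E.

Derivation:
Place E at the origin (east=0, north=0).
  D is 5 units northeast of E: delta (east=+5, north=+5); D at (east=5, north=5).
  C is 8 units southwest of D: delta (east=-8, north=-8); C at (east=-3, north=-3).
  B is 8 units east of C: delta (east=+8, north=+0); B at (east=5, north=-3).
  A is 6 units southeast of B: delta (east=+6, north=-6); A at (east=11, north=-9).
Therefore A relative to E: (east=11, north=-9).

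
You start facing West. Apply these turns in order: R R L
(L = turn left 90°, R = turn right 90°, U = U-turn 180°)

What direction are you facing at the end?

Answer: Final heading: North

Derivation:
Start: West
  R (right (90° clockwise)) -> North
  R (right (90° clockwise)) -> East
  L (left (90° counter-clockwise)) -> North
Final: North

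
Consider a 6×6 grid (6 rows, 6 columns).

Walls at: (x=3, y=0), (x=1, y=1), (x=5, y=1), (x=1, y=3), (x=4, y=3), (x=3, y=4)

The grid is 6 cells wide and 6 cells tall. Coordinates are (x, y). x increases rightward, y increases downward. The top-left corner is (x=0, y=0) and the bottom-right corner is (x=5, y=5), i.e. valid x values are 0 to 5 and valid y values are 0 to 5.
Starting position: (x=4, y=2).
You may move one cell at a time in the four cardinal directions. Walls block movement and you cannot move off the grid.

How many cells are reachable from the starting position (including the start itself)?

BFS flood-fill from (x=4, y=2):
  Distance 0: (x=4, y=2)
  Distance 1: (x=4, y=1), (x=3, y=2), (x=5, y=2)
  Distance 2: (x=4, y=0), (x=3, y=1), (x=2, y=2), (x=3, y=3), (x=5, y=3)
  Distance 3: (x=5, y=0), (x=2, y=1), (x=1, y=2), (x=2, y=3), (x=5, y=4)
  Distance 4: (x=2, y=0), (x=0, y=2), (x=2, y=4), (x=4, y=4), (x=5, y=5)
  Distance 5: (x=1, y=0), (x=0, y=1), (x=0, y=3), (x=1, y=4), (x=2, y=5), (x=4, y=5)
  Distance 6: (x=0, y=0), (x=0, y=4), (x=1, y=5), (x=3, y=5)
  Distance 7: (x=0, y=5)
Total reachable: 30 (grid has 30 open cells total)

Answer: Reachable cells: 30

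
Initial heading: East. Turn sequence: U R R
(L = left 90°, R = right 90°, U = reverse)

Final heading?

Answer: Final heading: East

Derivation:
Start: East
  U (U-turn (180°)) -> West
  R (right (90° clockwise)) -> North
  R (right (90° clockwise)) -> East
Final: East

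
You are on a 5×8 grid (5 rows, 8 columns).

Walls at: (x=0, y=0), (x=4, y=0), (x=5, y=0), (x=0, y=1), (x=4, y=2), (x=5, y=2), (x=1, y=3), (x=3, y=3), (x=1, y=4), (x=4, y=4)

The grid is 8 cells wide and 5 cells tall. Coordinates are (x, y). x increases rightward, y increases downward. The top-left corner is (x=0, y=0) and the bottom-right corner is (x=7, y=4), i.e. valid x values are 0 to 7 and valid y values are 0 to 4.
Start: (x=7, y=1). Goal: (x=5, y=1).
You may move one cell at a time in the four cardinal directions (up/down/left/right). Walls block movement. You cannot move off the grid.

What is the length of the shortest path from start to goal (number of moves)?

BFS from (x=7, y=1) until reaching (x=5, y=1):
  Distance 0: (x=7, y=1)
  Distance 1: (x=7, y=0), (x=6, y=1), (x=7, y=2)
  Distance 2: (x=6, y=0), (x=5, y=1), (x=6, y=2), (x=7, y=3)  <- goal reached here
One shortest path (2 moves): (x=7, y=1) -> (x=6, y=1) -> (x=5, y=1)

Answer: Shortest path length: 2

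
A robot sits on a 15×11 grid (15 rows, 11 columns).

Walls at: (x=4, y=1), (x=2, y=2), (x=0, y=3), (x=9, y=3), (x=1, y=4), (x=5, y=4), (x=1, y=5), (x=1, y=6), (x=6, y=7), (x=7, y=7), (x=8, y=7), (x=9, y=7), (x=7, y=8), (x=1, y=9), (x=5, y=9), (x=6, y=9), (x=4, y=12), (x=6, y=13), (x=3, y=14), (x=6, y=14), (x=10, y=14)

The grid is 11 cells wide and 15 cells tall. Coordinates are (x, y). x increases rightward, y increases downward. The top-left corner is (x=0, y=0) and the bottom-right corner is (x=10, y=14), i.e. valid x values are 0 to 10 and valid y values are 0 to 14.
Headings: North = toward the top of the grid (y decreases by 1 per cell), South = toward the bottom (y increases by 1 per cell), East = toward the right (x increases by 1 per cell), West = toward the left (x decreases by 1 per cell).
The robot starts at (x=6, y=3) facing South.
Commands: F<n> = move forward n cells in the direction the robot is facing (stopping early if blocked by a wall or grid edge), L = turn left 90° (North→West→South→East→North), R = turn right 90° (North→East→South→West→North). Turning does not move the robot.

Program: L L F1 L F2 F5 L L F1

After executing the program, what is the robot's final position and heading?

Start: (x=6, y=3), facing South
  L: turn left, now facing East
  L: turn left, now facing North
  F1: move forward 1, now at (x=6, y=2)
  L: turn left, now facing West
  F2: move forward 2, now at (x=4, y=2)
  F5: move forward 1/5 (blocked), now at (x=3, y=2)
  L: turn left, now facing South
  L: turn left, now facing East
  F1: move forward 1, now at (x=4, y=2)
Final: (x=4, y=2), facing East

Answer: Final position: (x=4, y=2), facing East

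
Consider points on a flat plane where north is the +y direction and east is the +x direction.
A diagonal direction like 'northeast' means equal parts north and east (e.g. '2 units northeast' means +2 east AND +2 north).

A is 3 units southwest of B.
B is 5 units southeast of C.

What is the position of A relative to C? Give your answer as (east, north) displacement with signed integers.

Place C at the origin (east=0, north=0).
  B is 5 units southeast of C: delta (east=+5, north=-5); B at (east=5, north=-5).
  A is 3 units southwest of B: delta (east=-3, north=-3); A at (east=2, north=-8).
Therefore A relative to C: (east=2, north=-8).

Answer: A is at (east=2, north=-8) relative to C.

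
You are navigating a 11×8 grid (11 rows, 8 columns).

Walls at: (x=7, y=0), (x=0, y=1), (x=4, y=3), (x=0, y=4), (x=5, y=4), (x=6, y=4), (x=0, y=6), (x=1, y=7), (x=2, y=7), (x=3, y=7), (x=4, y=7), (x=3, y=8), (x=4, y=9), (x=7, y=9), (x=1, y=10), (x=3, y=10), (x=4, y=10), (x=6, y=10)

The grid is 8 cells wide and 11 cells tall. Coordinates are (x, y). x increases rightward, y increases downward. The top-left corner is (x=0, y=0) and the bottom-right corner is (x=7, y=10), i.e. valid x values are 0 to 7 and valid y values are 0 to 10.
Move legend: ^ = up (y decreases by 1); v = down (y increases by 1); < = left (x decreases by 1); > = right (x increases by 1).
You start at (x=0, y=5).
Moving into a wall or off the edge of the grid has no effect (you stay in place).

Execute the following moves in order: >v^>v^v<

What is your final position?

Start: (x=0, y=5)
  > (right): (x=0, y=5) -> (x=1, y=5)
  v (down): (x=1, y=5) -> (x=1, y=6)
  ^ (up): (x=1, y=6) -> (x=1, y=5)
  > (right): (x=1, y=5) -> (x=2, y=5)
  v (down): (x=2, y=5) -> (x=2, y=6)
  ^ (up): (x=2, y=6) -> (x=2, y=5)
  v (down): (x=2, y=5) -> (x=2, y=6)
  < (left): (x=2, y=6) -> (x=1, y=6)
Final: (x=1, y=6)

Answer: Final position: (x=1, y=6)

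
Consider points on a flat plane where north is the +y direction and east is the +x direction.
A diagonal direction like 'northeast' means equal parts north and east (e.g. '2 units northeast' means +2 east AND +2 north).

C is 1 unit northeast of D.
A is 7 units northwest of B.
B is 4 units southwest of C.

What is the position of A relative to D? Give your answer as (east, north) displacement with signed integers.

Answer: A is at (east=-10, north=4) relative to D.

Derivation:
Place D at the origin (east=0, north=0).
  C is 1 unit northeast of D: delta (east=+1, north=+1); C at (east=1, north=1).
  B is 4 units southwest of C: delta (east=-4, north=-4); B at (east=-3, north=-3).
  A is 7 units northwest of B: delta (east=-7, north=+7); A at (east=-10, north=4).
Therefore A relative to D: (east=-10, north=4).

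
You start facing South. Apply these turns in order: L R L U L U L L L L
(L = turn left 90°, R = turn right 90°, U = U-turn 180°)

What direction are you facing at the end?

Start: South
  L (left (90° counter-clockwise)) -> East
  R (right (90° clockwise)) -> South
  L (left (90° counter-clockwise)) -> East
  U (U-turn (180°)) -> West
  L (left (90° counter-clockwise)) -> South
  U (U-turn (180°)) -> North
  L (left (90° counter-clockwise)) -> West
  L (left (90° counter-clockwise)) -> South
  L (left (90° counter-clockwise)) -> East
  L (left (90° counter-clockwise)) -> North
Final: North

Answer: Final heading: North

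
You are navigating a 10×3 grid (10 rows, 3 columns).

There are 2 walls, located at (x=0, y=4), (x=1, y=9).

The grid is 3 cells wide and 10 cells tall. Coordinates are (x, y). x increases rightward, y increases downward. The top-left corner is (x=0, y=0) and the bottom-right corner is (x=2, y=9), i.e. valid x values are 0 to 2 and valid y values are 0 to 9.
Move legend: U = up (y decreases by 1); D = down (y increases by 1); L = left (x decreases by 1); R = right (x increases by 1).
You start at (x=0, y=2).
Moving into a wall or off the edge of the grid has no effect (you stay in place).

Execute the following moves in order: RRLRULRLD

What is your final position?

Start: (x=0, y=2)
  R (right): (x=0, y=2) -> (x=1, y=2)
  R (right): (x=1, y=2) -> (x=2, y=2)
  L (left): (x=2, y=2) -> (x=1, y=2)
  R (right): (x=1, y=2) -> (x=2, y=2)
  U (up): (x=2, y=2) -> (x=2, y=1)
  L (left): (x=2, y=1) -> (x=1, y=1)
  R (right): (x=1, y=1) -> (x=2, y=1)
  L (left): (x=2, y=1) -> (x=1, y=1)
  D (down): (x=1, y=1) -> (x=1, y=2)
Final: (x=1, y=2)

Answer: Final position: (x=1, y=2)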